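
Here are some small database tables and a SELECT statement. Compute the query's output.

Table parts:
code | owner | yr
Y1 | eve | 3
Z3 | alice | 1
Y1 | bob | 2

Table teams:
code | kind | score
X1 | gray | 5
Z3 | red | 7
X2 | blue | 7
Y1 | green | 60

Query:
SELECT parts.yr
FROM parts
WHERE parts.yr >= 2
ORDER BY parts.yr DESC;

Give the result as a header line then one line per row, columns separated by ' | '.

== RESULT ==
parts.yr
3
2

Derivation:
After WHERE (2 rows):
parts.code | parts.owner | parts.yr
Y1 | eve | 3
Y1 | bob | 2
After SELECT (2 rows):
parts.yr
3
2
After ORDER BY (2 rows):
parts.yr
3
2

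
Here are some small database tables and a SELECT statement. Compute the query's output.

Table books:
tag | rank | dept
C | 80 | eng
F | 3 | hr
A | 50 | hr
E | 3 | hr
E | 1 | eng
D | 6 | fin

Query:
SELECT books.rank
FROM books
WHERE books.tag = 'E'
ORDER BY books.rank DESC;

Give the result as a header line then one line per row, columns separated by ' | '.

After WHERE (2 rows):
books.tag | books.rank | books.dept
E | 3 | hr
E | 1 | eng
After SELECT (2 rows):
books.rank
3
1
After ORDER BY (2 rows):
books.rank
3
1

== RESULT ==
books.rank
3
1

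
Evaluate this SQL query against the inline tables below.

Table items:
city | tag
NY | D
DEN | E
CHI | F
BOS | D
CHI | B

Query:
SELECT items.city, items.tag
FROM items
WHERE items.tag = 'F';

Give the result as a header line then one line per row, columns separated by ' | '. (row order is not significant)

== RESULT ==
items.city | items.tag
CHI | F

Derivation:
After WHERE (1 rows):
items.city | items.tag
CHI | F
After SELECT (1 rows):
items.city | items.tag
CHI | F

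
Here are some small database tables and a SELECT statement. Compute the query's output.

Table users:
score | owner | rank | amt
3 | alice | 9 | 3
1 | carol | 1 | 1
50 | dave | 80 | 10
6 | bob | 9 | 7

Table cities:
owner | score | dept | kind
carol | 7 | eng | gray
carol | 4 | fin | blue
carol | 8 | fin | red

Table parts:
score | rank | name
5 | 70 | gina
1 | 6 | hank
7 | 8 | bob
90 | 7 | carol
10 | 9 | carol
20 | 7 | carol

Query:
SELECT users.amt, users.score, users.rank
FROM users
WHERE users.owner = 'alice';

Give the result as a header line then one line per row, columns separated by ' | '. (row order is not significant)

== RESULT ==
users.amt | users.score | users.rank
3 | 3 | 9

Derivation:
After WHERE (1 rows):
users.score | users.owner | users.rank | users.amt
3 | alice | 9 | 3
After SELECT (1 rows):
users.amt | users.score | users.rank
3 | 3 | 9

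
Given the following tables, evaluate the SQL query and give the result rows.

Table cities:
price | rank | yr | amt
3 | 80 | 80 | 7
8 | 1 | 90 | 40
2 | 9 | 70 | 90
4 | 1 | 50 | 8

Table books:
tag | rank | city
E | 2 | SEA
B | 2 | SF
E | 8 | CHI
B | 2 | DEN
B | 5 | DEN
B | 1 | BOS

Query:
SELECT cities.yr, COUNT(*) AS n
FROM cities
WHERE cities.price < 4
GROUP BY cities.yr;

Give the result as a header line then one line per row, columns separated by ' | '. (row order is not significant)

== RESULT ==
cities.yr | n
80 | 1
70 | 1

Derivation:
After WHERE (2 rows):
cities.price | cities.rank | cities.yr | cities.amt
3 | 80 | 80 | 7
2 | 9 | 70 | 90
After GROUP BY (2 rows):
cities.yr | n
80 | 1
70 | 1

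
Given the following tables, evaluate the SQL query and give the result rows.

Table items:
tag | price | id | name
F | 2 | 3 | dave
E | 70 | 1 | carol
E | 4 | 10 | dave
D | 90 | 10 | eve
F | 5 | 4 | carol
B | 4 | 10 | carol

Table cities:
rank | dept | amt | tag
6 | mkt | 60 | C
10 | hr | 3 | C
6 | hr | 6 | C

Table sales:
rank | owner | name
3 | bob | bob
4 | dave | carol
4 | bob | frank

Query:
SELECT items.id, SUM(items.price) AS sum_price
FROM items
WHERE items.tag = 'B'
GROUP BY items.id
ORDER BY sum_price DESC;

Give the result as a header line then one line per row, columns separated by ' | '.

== RESULT ==
items.id | sum_price
10 | 4

Derivation:
After WHERE (1 rows):
items.tag | items.price | items.id | items.name
B | 4 | 10 | carol
After GROUP BY (1 rows):
items.id | sum_price
10 | 4
After ORDER BY (1 rows):
items.id | sum_price
10 | 4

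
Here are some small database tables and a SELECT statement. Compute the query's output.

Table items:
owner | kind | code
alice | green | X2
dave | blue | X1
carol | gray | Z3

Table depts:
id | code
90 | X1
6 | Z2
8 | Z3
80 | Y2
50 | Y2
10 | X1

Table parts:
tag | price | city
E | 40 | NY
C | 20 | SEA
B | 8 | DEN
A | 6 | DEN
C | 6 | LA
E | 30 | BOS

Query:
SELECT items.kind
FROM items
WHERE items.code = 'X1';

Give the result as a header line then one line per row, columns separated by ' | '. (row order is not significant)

== RESULT ==
items.kind
blue

Derivation:
After WHERE (1 rows):
items.owner | items.kind | items.code
dave | blue | X1
After SELECT (1 rows):
items.kind
blue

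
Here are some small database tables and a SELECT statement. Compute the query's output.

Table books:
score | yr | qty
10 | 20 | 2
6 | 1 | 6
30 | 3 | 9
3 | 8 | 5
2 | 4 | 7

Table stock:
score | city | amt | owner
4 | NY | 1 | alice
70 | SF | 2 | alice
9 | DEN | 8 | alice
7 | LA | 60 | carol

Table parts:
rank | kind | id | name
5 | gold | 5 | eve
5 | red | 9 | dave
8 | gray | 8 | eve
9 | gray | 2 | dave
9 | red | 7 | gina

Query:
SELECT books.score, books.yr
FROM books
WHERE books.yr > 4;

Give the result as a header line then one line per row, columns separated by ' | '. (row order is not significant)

After WHERE (2 rows):
books.score | books.yr | books.qty
10 | 20 | 2
3 | 8 | 5
After SELECT (2 rows):
books.score | books.yr
10 | 20
3 | 8

== RESULT ==
books.score | books.yr
10 | 20
3 | 8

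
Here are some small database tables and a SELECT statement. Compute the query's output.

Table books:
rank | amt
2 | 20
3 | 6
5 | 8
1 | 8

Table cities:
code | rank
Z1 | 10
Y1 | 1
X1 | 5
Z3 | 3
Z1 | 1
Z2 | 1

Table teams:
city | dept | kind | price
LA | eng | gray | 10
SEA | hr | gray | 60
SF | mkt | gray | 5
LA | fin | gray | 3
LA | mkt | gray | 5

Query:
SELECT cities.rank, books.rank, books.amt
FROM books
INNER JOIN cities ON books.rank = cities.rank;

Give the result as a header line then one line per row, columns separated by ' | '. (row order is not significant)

== RESULT ==
cities.rank | books.rank | books.amt
3 | 3 | 6
5 | 5 | 8
1 | 1 | 8
1 | 1 | 8
1 | 1 | 8

Derivation:
After JOIN cities (5 rows):
books.rank | books.amt | cities.code | cities.rank
3 | 6 | Z3 | 3
5 | 8 | X1 | 5
1 | 8 | Y1 | 1
1 | 8 | Z1 | 1
1 | 8 | Z2 | 1
After SELECT (5 rows):
cities.rank | books.rank | books.amt
3 | 3 | 6
5 | 5 | 8
1 | 1 | 8
1 | 1 | 8
1 | 1 | 8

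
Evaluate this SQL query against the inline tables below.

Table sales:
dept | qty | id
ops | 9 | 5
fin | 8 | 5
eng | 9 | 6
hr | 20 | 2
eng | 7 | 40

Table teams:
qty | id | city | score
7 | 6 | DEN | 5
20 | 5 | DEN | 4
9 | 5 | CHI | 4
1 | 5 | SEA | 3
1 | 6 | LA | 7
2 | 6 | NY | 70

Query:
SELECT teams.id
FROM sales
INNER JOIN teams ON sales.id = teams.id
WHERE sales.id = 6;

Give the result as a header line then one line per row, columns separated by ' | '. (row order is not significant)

After JOIN teams (9 rows):
sales.dept | sales.qty | sales.id | teams.qty | teams.id | teams.city | teams.score
ops | 9 | 5 | 20 | 5 | DEN | 4
ops | 9 | 5 | 9 | 5 | CHI | 4
ops | 9 | 5 | 1 | 5 | SEA | 3
fin | 8 | 5 | 20 | 5 | DEN | 4
fin | 8 | 5 | 9 | 5 | CHI | 4
fin | 8 | 5 | 1 | 5 | SEA | 3
eng | 9 | 6 | 7 | 6 | DEN | 5
eng | 9 | 6 | 1 | 6 | LA | 7
eng | 9 | 6 | 2 | 6 | NY | 70
After WHERE (3 rows):
sales.dept | sales.qty | sales.id | teams.qty | teams.id | teams.city | teams.score
eng | 9 | 6 | 7 | 6 | DEN | 5
eng | 9 | 6 | 1 | 6 | LA | 7
eng | 9 | 6 | 2 | 6 | NY | 70
After SELECT (3 rows):
teams.id
6
6
6

== RESULT ==
teams.id
6
6
6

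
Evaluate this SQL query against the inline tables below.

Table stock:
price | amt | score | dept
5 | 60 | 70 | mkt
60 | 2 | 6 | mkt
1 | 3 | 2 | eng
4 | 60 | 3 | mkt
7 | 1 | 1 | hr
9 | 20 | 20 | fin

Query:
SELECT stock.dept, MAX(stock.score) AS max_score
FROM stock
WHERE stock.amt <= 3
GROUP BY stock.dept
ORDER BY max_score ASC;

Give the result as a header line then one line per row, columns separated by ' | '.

After WHERE (3 rows):
stock.price | stock.amt | stock.score | stock.dept
60 | 2 | 6 | mkt
1 | 3 | 2 | eng
7 | 1 | 1 | hr
After GROUP BY (3 rows):
stock.dept | max_score
mkt | 6
eng | 2
hr | 1
After ORDER BY (3 rows):
stock.dept | max_score
hr | 1
eng | 2
mkt | 6

== RESULT ==
stock.dept | max_score
hr | 1
eng | 2
mkt | 6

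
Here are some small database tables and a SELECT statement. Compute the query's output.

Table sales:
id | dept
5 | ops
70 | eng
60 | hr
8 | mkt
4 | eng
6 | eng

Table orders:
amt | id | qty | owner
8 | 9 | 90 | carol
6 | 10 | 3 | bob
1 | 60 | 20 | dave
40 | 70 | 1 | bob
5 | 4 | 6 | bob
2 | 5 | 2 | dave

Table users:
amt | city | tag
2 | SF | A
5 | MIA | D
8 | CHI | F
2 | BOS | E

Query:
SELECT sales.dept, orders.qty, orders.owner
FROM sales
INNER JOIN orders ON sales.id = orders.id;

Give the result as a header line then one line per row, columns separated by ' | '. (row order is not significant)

After JOIN orders (4 rows):
sales.id | sales.dept | orders.amt | orders.id | orders.qty | orders.owner
5 | ops | 2 | 5 | 2 | dave
70 | eng | 40 | 70 | 1 | bob
60 | hr | 1 | 60 | 20 | dave
4 | eng | 5 | 4 | 6 | bob
After SELECT (4 rows):
sales.dept | orders.qty | orders.owner
ops | 2 | dave
eng | 1 | bob
hr | 20 | dave
eng | 6 | bob

== RESULT ==
sales.dept | orders.qty | orders.owner
ops | 2 | dave
eng | 1 | bob
hr | 20 | dave
eng | 6 | bob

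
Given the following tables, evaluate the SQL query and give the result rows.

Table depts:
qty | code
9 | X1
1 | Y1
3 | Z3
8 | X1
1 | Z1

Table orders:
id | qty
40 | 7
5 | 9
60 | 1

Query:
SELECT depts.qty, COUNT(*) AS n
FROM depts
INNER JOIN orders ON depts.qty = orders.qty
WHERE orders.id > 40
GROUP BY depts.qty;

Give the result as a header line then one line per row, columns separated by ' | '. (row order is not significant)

After JOIN orders (3 rows):
depts.qty | depts.code | orders.id | orders.qty
9 | X1 | 5 | 9
1 | Y1 | 60 | 1
1 | Z1 | 60 | 1
After WHERE (2 rows):
depts.qty | depts.code | orders.id | orders.qty
1 | Y1 | 60 | 1
1 | Z1 | 60 | 1
After GROUP BY (1 rows):
depts.qty | n
1 | 2

== RESULT ==
depts.qty | n
1 | 2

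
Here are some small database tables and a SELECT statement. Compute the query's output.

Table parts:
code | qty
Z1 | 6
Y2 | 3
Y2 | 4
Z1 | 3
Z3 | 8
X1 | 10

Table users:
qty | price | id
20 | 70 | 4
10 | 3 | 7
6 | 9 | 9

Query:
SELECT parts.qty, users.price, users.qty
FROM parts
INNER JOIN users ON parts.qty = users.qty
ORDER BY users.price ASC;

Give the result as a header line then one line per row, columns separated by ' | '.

== RESULT ==
parts.qty | users.price | users.qty
10 | 3 | 10
6 | 9 | 6

Derivation:
After JOIN users (2 rows):
parts.code | parts.qty | users.qty | users.price | users.id
Z1 | 6 | 6 | 9 | 9
X1 | 10 | 10 | 3 | 7
After SELECT (2 rows):
parts.qty | users.price | users.qty
6 | 9 | 6
10 | 3 | 10
After ORDER BY (2 rows):
parts.qty | users.price | users.qty
10 | 3 | 10
6 | 9 | 6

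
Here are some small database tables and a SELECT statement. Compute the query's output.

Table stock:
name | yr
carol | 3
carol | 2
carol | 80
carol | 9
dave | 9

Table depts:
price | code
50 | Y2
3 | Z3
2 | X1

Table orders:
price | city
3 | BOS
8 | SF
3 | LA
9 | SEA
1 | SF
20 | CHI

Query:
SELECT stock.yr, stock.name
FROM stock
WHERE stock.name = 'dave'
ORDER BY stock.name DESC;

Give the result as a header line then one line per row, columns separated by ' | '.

After WHERE (1 rows):
stock.name | stock.yr
dave | 9
After SELECT (1 rows):
stock.yr | stock.name
9 | dave
After ORDER BY (1 rows):
stock.yr | stock.name
9 | dave

== RESULT ==
stock.yr | stock.name
9 | dave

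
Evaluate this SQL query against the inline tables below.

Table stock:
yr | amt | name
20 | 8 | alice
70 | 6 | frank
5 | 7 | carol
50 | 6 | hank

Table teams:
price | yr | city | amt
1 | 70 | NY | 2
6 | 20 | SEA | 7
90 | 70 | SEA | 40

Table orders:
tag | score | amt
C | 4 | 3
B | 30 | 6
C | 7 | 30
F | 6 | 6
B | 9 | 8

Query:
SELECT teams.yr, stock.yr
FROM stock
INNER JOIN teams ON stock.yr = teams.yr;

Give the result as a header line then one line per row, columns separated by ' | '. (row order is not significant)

== RESULT ==
teams.yr | stock.yr
20 | 20
70 | 70
70 | 70

Derivation:
After JOIN teams (3 rows):
stock.yr | stock.amt | stock.name | teams.price | teams.yr | teams.city | teams.amt
20 | 8 | alice | 6 | 20 | SEA | 7
70 | 6 | frank | 1 | 70 | NY | 2
70 | 6 | frank | 90 | 70 | SEA | 40
After SELECT (3 rows):
teams.yr | stock.yr
20 | 20
70 | 70
70 | 70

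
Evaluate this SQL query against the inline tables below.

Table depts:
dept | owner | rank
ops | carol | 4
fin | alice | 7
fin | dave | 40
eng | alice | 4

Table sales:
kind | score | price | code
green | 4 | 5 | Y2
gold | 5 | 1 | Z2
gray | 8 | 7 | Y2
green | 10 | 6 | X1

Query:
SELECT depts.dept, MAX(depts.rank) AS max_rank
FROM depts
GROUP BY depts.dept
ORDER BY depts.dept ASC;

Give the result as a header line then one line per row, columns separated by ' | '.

== RESULT ==
depts.dept | max_rank
eng | 4
fin | 40
ops | 4

Derivation:
After GROUP BY (3 rows):
depts.dept | max_rank
ops | 4
fin | 40
eng | 4
After ORDER BY (3 rows):
depts.dept | max_rank
eng | 4
fin | 40
ops | 4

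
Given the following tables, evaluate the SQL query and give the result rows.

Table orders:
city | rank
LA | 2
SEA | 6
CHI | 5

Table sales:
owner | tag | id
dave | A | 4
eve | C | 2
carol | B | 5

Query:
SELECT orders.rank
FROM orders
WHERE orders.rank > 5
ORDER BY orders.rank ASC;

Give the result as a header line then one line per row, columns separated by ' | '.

== RESULT ==
orders.rank
6

Derivation:
After WHERE (1 rows):
orders.city | orders.rank
SEA | 6
After SELECT (1 rows):
orders.rank
6
After ORDER BY (1 rows):
orders.rank
6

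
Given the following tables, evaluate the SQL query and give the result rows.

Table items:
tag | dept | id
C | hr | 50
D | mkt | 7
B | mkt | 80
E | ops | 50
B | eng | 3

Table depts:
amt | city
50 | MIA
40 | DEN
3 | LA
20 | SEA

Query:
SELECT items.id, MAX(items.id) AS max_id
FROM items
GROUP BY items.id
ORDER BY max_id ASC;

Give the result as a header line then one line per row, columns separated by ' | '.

After GROUP BY (4 rows):
items.id | max_id
50 | 50
7 | 7
80 | 80
3 | 3
After ORDER BY (4 rows):
items.id | max_id
3 | 3
7 | 7
50 | 50
80 | 80

== RESULT ==
items.id | max_id
3 | 3
7 | 7
50 | 50
80 | 80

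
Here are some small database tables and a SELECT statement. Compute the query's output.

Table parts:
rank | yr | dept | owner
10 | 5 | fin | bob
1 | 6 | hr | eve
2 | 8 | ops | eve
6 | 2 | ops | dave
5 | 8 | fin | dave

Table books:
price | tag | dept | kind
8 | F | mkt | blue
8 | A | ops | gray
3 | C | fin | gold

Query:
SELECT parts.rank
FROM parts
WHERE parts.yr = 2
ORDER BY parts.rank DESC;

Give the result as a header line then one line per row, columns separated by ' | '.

After WHERE (1 rows):
parts.rank | parts.yr | parts.dept | parts.owner
6 | 2 | ops | dave
After SELECT (1 rows):
parts.rank
6
After ORDER BY (1 rows):
parts.rank
6

== RESULT ==
parts.rank
6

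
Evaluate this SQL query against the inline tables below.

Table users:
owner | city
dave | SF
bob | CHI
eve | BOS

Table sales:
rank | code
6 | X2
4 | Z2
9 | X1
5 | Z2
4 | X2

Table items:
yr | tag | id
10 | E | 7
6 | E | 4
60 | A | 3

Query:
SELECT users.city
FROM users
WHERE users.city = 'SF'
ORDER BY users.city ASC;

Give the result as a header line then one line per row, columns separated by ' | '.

After WHERE (1 rows):
users.owner | users.city
dave | SF
After SELECT (1 rows):
users.city
SF
After ORDER BY (1 rows):
users.city
SF

== RESULT ==
users.city
SF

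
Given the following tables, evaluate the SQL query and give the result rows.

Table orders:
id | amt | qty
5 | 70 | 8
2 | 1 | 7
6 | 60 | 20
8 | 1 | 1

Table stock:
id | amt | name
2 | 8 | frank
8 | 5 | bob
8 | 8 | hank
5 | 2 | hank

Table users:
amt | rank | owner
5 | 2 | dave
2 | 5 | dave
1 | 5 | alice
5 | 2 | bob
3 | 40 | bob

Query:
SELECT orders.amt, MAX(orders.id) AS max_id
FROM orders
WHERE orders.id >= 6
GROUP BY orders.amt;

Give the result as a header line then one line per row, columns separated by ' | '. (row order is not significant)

After WHERE (2 rows):
orders.id | orders.amt | orders.qty
6 | 60 | 20
8 | 1 | 1
After GROUP BY (2 rows):
orders.amt | max_id
60 | 6
1 | 8

== RESULT ==
orders.amt | max_id
60 | 6
1 | 8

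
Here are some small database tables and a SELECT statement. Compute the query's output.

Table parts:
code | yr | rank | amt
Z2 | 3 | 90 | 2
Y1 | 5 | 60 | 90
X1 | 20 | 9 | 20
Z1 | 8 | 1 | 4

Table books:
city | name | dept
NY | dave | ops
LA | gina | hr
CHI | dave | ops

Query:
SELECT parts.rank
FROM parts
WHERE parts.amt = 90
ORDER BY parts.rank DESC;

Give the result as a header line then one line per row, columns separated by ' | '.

== RESULT ==
parts.rank
60

Derivation:
After WHERE (1 rows):
parts.code | parts.yr | parts.rank | parts.amt
Y1 | 5 | 60 | 90
After SELECT (1 rows):
parts.rank
60
After ORDER BY (1 rows):
parts.rank
60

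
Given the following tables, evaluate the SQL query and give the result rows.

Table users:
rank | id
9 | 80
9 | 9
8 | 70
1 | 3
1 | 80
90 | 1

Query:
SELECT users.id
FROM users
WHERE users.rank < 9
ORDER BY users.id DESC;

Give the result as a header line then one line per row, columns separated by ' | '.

== RESULT ==
users.id
80
70
3

Derivation:
After WHERE (3 rows):
users.rank | users.id
8 | 70
1 | 3
1 | 80
After SELECT (3 rows):
users.id
70
3
80
After ORDER BY (3 rows):
users.id
80
70
3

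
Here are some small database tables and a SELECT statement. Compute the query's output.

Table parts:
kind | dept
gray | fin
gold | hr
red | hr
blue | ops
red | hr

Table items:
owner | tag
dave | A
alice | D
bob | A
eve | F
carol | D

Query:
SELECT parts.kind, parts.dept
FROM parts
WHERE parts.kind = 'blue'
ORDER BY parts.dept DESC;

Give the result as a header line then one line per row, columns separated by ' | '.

== RESULT ==
parts.kind | parts.dept
blue | ops

Derivation:
After WHERE (1 rows):
parts.kind | parts.dept
blue | ops
After SELECT (1 rows):
parts.kind | parts.dept
blue | ops
After ORDER BY (1 rows):
parts.kind | parts.dept
blue | ops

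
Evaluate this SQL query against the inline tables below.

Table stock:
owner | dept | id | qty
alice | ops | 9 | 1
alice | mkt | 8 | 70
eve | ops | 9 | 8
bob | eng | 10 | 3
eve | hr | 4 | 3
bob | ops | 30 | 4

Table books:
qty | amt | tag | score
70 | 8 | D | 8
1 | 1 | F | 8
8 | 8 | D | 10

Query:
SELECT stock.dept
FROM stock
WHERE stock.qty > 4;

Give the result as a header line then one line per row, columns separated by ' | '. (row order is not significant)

After WHERE (2 rows):
stock.owner | stock.dept | stock.id | stock.qty
alice | mkt | 8 | 70
eve | ops | 9 | 8
After SELECT (2 rows):
stock.dept
mkt
ops

== RESULT ==
stock.dept
mkt
ops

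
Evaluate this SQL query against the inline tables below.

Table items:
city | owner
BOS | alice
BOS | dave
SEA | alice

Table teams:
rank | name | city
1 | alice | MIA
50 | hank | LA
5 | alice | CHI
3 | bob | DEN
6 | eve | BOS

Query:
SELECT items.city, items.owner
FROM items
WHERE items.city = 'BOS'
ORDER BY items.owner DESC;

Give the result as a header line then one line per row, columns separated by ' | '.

== RESULT ==
items.city | items.owner
BOS | dave
BOS | alice

Derivation:
After WHERE (2 rows):
items.city | items.owner
BOS | alice
BOS | dave
After SELECT (2 rows):
items.city | items.owner
BOS | alice
BOS | dave
After ORDER BY (2 rows):
items.city | items.owner
BOS | dave
BOS | alice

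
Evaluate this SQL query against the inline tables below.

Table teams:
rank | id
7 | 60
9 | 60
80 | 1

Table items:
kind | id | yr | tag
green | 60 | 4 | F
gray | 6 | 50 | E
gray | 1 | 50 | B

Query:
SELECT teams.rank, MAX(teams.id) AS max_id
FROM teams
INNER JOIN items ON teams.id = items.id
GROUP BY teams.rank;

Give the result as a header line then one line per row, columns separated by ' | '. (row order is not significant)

After JOIN items (3 rows):
teams.rank | teams.id | items.kind | items.id | items.yr | items.tag
7 | 60 | green | 60 | 4 | F
9 | 60 | green | 60 | 4 | F
80 | 1 | gray | 1 | 50 | B
After GROUP BY (3 rows):
teams.rank | max_id
7 | 60
9 | 60
80 | 1

== RESULT ==
teams.rank | max_id
7 | 60
9 | 60
80 | 1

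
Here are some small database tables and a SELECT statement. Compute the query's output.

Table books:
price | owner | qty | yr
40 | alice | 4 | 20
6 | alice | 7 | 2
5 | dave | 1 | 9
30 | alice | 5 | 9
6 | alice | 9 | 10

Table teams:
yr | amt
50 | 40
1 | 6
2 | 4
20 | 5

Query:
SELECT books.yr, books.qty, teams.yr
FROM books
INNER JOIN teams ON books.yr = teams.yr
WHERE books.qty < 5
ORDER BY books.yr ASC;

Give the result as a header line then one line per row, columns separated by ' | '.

After JOIN teams (2 rows):
books.price | books.owner | books.qty | books.yr | teams.yr | teams.amt
40 | alice | 4 | 20 | 20 | 5
6 | alice | 7 | 2 | 2 | 4
After WHERE (1 rows):
books.price | books.owner | books.qty | books.yr | teams.yr | teams.amt
40 | alice | 4 | 20 | 20 | 5
After SELECT (1 rows):
books.yr | books.qty | teams.yr
20 | 4 | 20
After ORDER BY (1 rows):
books.yr | books.qty | teams.yr
20 | 4 | 20

== RESULT ==
books.yr | books.qty | teams.yr
20 | 4 | 20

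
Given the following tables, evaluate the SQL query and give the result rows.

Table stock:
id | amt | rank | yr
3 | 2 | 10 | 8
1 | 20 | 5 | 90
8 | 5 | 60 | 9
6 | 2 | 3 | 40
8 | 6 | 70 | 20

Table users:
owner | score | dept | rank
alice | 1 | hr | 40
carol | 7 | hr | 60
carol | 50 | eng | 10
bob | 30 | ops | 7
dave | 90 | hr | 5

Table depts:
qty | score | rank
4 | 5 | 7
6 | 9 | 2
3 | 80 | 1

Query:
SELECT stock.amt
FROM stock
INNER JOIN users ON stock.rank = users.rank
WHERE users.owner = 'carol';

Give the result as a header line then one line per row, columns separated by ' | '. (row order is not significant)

== RESULT ==
stock.amt
2
5

Derivation:
After JOIN users (3 rows):
stock.id | stock.amt | stock.rank | stock.yr | users.owner | users.score | users.dept | users.rank
3 | 2 | 10 | 8 | carol | 50 | eng | 10
1 | 20 | 5 | 90 | dave | 90 | hr | 5
8 | 5 | 60 | 9 | carol | 7 | hr | 60
After WHERE (2 rows):
stock.id | stock.amt | stock.rank | stock.yr | users.owner | users.score | users.dept | users.rank
3 | 2 | 10 | 8 | carol | 50 | eng | 10
8 | 5 | 60 | 9 | carol | 7 | hr | 60
After SELECT (2 rows):
stock.amt
2
5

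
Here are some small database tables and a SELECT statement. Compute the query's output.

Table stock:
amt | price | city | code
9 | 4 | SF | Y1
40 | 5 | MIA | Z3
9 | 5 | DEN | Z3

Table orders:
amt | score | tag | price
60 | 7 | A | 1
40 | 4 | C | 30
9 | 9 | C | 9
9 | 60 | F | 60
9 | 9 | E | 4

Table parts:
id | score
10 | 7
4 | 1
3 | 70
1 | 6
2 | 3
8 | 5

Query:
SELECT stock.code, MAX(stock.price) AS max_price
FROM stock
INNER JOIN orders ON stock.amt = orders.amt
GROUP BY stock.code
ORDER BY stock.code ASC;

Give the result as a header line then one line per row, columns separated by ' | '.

== RESULT ==
stock.code | max_price
Y1 | 4
Z3 | 5

Derivation:
After JOIN orders (7 rows):
stock.amt | stock.price | stock.city | stock.code | orders.amt | orders.score | orders.tag | orders.price
9 | 4 | SF | Y1 | 9 | 9 | C | 9
9 | 4 | SF | Y1 | 9 | 60 | F | 60
9 | 4 | SF | Y1 | 9 | 9 | E | 4
40 | 5 | MIA | Z3 | 40 | 4 | C | 30
9 | 5 | DEN | Z3 | 9 | 9 | C | 9
9 | 5 | DEN | Z3 | 9 | 60 | F | 60
9 | 5 | DEN | Z3 | 9 | 9 | E | 4
After GROUP BY (2 rows):
stock.code | max_price
Y1 | 4
Z3 | 5
After ORDER BY (2 rows):
stock.code | max_price
Y1 | 4
Z3 | 5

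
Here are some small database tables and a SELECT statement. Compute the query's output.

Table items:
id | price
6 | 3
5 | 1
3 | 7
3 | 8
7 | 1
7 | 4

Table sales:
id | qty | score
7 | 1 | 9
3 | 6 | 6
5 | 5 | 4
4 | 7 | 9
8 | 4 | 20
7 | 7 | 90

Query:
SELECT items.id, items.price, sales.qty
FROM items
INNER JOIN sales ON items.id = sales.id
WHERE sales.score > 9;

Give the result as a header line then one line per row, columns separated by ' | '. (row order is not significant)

== RESULT ==
items.id | items.price | sales.qty
7 | 1 | 7
7 | 4 | 7

Derivation:
After JOIN sales (7 rows):
items.id | items.price | sales.id | sales.qty | sales.score
5 | 1 | 5 | 5 | 4
3 | 7 | 3 | 6 | 6
3 | 8 | 3 | 6 | 6
7 | 1 | 7 | 1 | 9
7 | 1 | 7 | 7 | 90
7 | 4 | 7 | 1 | 9
7 | 4 | 7 | 7 | 90
After WHERE (2 rows):
items.id | items.price | sales.id | sales.qty | sales.score
7 | 1 | 7 | 7 | 90
7 | 4 | 7 | 7 | 90
After SELECT (2 rows):
items.id | items.price | sales.qty
7 | 1 | 7
7 | 4 | 7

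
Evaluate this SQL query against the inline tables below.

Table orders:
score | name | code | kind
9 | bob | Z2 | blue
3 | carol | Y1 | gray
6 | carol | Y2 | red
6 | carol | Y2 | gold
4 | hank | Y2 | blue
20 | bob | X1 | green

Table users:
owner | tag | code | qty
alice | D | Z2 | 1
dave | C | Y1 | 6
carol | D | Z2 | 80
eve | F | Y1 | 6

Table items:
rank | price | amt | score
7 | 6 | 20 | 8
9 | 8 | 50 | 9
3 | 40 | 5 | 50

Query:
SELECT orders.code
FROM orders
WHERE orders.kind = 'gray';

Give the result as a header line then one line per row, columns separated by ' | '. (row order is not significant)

== RESULT ==
orders.code
Y1

Derivation:
After WHERE (1 rows):
orders.score | orders.name | orders.code | orders.kind
3 | carol | Y1 | gray
After SELECT (1 rows):
orders.code
Y1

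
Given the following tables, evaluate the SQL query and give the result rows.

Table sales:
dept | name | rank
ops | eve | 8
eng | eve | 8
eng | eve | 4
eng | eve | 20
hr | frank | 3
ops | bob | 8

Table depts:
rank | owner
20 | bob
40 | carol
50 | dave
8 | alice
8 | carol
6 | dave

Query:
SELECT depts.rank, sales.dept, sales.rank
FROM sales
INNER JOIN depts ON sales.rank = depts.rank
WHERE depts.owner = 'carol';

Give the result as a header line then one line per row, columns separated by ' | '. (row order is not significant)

== RESULT ==
depts.rank | sales.dept | sales.rank
8 | ops | 8
8 | eng | 8
8 | ops | 8

Derivation:
After JOIN depts (7 rows):
sales.dept | sales.name | sales.rank | depts.rank | depts.owner
ops | eve | 8 | 8 | alice
ops | eve | 8 | 8 | carol
eng | eve | 8 | 8 | alice
eng | eve | 8 | 8 | carol
eng | eve | 20 | 20 | bob
ops | bob | 8 | 8 | alice
ops | bob | 8 | 8 | carol
After WHERE (3 rows):
sales.dept | sales.name | sales.rank | depts.rank | depts.owner
ops | eve | 8 | 8 | carol
eng | eve | 8 | 8 | carol
ops | bob | 8 | 8 | carol
After SELECT (3 rows):
depts.rank | sales.dept | sales.rank
8 | ops | 8
8 | eng | 8
8 | ops | 8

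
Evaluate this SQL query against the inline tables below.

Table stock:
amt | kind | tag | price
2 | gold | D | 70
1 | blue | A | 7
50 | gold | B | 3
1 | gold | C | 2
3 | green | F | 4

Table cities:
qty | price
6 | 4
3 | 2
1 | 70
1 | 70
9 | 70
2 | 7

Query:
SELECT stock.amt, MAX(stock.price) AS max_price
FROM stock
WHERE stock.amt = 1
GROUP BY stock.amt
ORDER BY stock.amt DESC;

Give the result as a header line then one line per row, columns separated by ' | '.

After WHERE (2 rows):
stock.amt | stock.kind | stock.tag | stock.price
1 | blue | A | 7
1 | gold | C | 2
After GROUP BY (1 rows):
stock.amt | max_price
1 | 7
After ORDER BY (1 rows):
stock.amt | max_price
1 | 7

== RESULT ==
stock.amt | max_price
1 | 7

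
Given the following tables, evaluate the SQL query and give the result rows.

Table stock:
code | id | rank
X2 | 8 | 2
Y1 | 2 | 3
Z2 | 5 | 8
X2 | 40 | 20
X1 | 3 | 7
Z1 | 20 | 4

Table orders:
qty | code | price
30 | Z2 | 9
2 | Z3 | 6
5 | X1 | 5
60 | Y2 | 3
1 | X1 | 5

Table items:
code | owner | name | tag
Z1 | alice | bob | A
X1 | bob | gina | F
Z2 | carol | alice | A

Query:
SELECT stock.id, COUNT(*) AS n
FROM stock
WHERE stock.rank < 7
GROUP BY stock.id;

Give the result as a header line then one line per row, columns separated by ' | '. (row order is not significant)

After WHERE (3 rows):
stock.code | stock.id | stock.rank
X2 | 8 | 2
Y1 | 2 | 3
Z1 | 20 | 4
After GROUP BY (3 rows):
stock.id | n
8 | 1
2 | 1
20 | 1

== RESULT ==
stock.id | n
8 | 1
2 | 1
20 | 1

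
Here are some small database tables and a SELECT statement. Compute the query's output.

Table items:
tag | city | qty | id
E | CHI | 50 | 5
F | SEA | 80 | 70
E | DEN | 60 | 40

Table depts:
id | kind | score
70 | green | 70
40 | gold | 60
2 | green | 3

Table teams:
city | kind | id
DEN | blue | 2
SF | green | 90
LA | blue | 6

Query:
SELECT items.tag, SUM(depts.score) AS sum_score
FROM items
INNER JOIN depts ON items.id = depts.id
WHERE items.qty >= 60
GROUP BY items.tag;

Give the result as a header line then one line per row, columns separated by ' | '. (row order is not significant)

After JOIN depts (2 rows):
items.tag | items.city | items.qty | items.id | depts.id | depts.kind | depts.score
F | SEA | 80 | 70 | 70 | green | 70
E | DEN | 60 | 40 | 40 | gold | 60
After WHERE (2 rows):
items.tag | items.city | items.qty | items.id | depts.id | depts.kind | depts.score
F | SEA | 80 | 70 | 70 | green | 70
E | DEN | 60 | 40 | 40 | gold | 60
After GROUP BY (2 rows):
items.tag | sum_score
F | 70
E | 60

== RESULT ==
items.tag | sum_score
F | 70
E | 60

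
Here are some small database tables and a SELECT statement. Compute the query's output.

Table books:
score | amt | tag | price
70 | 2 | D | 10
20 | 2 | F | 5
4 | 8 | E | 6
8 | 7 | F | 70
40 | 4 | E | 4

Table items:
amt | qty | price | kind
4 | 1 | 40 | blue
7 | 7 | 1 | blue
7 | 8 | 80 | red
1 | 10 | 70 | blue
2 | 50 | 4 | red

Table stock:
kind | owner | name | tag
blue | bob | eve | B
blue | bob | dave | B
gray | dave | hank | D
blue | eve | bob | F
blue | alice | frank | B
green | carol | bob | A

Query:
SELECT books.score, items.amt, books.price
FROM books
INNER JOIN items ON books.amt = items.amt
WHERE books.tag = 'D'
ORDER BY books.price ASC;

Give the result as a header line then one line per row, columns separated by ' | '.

== RESULT ==
books.score | items.amt | books.price
70 | 2 | 10

Derivation:
After JOIN items (5 rows):
books.score | books.amt | books.tag | books.price | items.amt | items.qty | items.price | items.kind
70 | 2 | D | 10 | 2 | 50 | 4 | red
20 | 2 | F | 5 | 2 | 50 | 4 | red
8 | 7 | F | 70 | 7 | 7 | 1 | blue
8 | 7 | F | 70 | 7 | 8 | 80 | red
40 | 4 | E | 4 | 4 | 1 | 40 | blue
After WHERE (1 rows):
books.score | books.amt | books.tag | books.price | items.amt | items.qty | items.price | items.kind
70 | 2 | D | 10 | 2 | 50 | 4 | red
After SELECT (1 rows):
books.score | items.amt | books.price
70 | 2 | 10
After ORDER BY (1 rows):
books.score | items.amt | books.price
70 | 2 | 10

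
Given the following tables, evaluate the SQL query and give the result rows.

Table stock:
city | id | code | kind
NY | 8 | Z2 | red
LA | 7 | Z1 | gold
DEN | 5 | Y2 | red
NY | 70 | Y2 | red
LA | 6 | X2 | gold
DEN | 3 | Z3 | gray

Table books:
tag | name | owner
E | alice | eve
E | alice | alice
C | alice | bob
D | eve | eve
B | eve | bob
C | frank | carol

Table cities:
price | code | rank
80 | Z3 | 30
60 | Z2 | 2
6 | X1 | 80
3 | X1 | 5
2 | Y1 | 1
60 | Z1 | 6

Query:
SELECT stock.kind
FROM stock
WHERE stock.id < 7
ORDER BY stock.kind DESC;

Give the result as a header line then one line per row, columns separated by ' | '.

After WHERE (3 rows):
stock.city | stock.id | stock.code | stock.kind
DEN | 5 | Y2 | red
LA | 6 | X2 | gold
DEN | 3 | Z3 | gray
After SELECT (3 rows):
stock.kind
red
gold
gray
After ORDER BY (3 rows):
stock.kind
red
gray
gold

== RESULT ==
stock.kind
red
gray
gold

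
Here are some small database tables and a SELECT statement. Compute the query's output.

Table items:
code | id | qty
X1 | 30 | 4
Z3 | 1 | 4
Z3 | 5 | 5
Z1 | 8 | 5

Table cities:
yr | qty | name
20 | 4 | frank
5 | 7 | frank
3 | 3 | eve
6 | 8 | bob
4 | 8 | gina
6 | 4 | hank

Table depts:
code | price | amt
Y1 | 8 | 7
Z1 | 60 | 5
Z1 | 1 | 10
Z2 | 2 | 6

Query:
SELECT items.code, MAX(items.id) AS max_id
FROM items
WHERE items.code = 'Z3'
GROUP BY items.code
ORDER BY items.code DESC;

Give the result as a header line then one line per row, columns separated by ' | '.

== RESULT ==
items.code | max_id
Z3 | 5

Derivation:
After WHERE (2 rows):
items.code | items.id | items.qty
Z3 | 1 | 4
Z3 | 5 | 5
After GROUP BY (1 rows):
items.code | max_id
Z3 | 5
After ORDER BY (1 rows):
items.code | max_id
Z3 | 5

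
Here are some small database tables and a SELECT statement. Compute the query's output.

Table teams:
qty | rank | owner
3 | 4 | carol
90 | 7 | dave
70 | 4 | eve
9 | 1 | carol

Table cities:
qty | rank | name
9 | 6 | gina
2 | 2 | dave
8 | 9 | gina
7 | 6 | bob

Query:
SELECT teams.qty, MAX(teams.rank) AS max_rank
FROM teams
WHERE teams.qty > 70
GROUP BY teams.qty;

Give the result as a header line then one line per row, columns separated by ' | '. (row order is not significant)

== RESULT ==
teams.qty | max_rank
90 | 7

Derivation:
After WHERE (1 rows):
teams.qty | teams.rank | teams.owner
90 | 7 | dave
After GROUP BY (1 rows):
teams.qty | max_rank
90 | 7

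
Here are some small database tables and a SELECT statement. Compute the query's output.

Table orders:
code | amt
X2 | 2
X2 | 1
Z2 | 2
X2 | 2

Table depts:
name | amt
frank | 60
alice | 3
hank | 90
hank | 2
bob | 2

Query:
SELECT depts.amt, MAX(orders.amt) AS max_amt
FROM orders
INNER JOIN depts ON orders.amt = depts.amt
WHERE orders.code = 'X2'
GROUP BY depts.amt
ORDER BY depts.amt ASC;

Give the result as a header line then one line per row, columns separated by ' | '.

After JOIN depts (6 rows):
orders.code | orders.amt | depts.name | depts.amt
X2 | 2 | hank | 2
X2 | 2 | bob | 2
Z2 | 2 | hank | 2
Z2 | 2 | bob | 2
X2 | 2 | hank | 2
X2 | 2 | bob | 2
After WHERE (4 rows):
orders.code | orders.amt | depts.name | depts.amt
X2 | 2 | hank | 2
X2 | 2 | bob | 2
X2 | 2 | hank | 2
X2 | 2 | bob | 2
After GROUP BY (1 rows):
depts.amt | max_amt
2 | 2
After ORDER BY (1 rows):
depts.amt | max_amt
2 | 2

== RESULT ==
depts.amt | max_amt
2 | 2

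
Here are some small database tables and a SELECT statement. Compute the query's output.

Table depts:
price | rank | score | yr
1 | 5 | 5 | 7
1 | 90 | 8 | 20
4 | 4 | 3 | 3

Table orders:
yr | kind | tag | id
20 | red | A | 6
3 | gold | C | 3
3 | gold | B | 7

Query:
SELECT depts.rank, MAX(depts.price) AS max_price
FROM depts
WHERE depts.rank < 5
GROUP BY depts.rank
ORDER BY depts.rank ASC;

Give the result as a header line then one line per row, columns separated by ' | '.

After WHERE (1 rows):
depts.price | depts.rank | depts.score | depts.yr
4 | 4 | 3 | 3
After GROUP BY (1 rows):
depts.rank | max_price
4 | 4
After ORDER BY (1 rows):
depts.rank | max_price
4 | 4

== RESULT ==
depts.rank | max_price
4 | 4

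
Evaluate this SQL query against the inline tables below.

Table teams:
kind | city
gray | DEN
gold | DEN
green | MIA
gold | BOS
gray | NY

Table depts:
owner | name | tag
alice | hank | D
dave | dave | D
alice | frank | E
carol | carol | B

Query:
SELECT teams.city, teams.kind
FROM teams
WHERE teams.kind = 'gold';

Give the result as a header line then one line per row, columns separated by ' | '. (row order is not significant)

After WHERE (2 rows):
teams.kind | teams.city
gold | DEN
gold | BOS
After SELECT (2 rows):
teams.city | teams.kind
DEN | gold
BOS | gold

== RESULT ==
teams.city | teams.kind
DEN | gold
BOS | gold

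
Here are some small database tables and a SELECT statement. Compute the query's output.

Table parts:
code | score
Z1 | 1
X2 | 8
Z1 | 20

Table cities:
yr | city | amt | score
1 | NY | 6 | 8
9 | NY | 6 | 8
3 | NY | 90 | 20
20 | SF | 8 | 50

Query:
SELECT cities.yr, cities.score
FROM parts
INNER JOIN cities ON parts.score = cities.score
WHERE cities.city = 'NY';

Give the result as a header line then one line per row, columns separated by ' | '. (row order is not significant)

== RESULT ==
cities.yr | cities.score
1 | 8
9 | 8
3 | 20

Derivation:
After JOIN cities (3 rows):
parts.code | parts.score | cities.yr | cities.city | cities.amt | cities.score
X2 | 8 | 1 | NY | 6 | 8
X2 | 8 | 9 | NY | 6 | 8
Z1 | 20 | 3 | NY | 90 | 20
After WHERE (3 rows):
parts.code | parts.score | cities.yr | cities.city | cities.amt | cities.score
X2 | 8 | 1 | NY | 6 | 8
X2 | 8 | 9 | NY | 6 | 8
Z1 | 20 | 3 | NY | 90 | 20
After SELECT (3 rows):
cities.yr | cities.score
1 | 8
9 | 8
3 | 20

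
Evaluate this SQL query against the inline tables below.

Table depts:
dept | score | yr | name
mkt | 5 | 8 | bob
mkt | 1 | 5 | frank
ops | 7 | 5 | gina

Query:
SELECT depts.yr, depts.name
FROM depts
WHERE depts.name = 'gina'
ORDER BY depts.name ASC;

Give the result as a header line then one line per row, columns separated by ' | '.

After WHERE (1 rows):
depts.dept | depts.score | depts.yr | depts.name
ops | 7 | 5 | gina
After SELECT (1 rows):
depts.yr | depts.name
5 | gina
After ORDER BY (1 rows):
depts.yr | depts.name
5 | gina

== RESULT ==
depts.yr | depts.name
5 | gina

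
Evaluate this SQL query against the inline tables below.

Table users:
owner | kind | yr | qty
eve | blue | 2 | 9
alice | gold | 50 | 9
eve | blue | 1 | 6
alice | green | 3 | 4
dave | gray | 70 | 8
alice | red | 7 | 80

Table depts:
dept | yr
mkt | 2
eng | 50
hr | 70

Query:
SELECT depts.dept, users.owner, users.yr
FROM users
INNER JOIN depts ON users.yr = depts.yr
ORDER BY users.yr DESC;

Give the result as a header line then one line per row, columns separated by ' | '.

After JOIN depts (3 rows):
users.owner | users.kind | users.yr | users.qty | depts.dept | depts.yr
eve | blue | 2 | 9 | mkt | 2
alice | gold | 50 | 9 | eng | 50
dave | gray | 70 | 8 | hr | 70
After SELECT (3 rows):
depts.dept | users.owner | users.yr
mkt | eve | 2
eng | alice | 50
hr | dave | 70
After ORDER BY (3 rows):
depts.dept | users.owner | users.yr
hr | dave | 70
eng | alice | 50
mkt | eve | 2

== RESULT ==
depts.dept | users.owner | users.yr
hr | dave | 70
eng | alice | 50
mkt | eve | 2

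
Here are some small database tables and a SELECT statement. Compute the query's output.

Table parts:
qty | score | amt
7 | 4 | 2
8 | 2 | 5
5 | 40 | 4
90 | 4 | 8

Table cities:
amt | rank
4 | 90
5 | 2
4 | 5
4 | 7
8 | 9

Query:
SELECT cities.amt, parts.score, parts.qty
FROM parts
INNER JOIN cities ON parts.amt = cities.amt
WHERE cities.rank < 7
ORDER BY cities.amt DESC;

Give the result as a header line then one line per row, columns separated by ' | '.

== RESULT ==
cities.amt | parts.score | parts.qty
5 | 2 | 8
4 | 40 | 5

Derivation:
After JOIN cities (5 rows):
parts.qty | parts.score | parts.amt | cities.amt | cities.rank
8 | 2 | 5 | 5 | 2
5 | 40 | 4 | 4 | 90
5 | 40 | 4 | 4 | 5
5 | 40 | 4 | 4 | 7
90 | 4 | 8 | 8 | 9
After WHERE (2 rows):
parts.qty | parts.score | parts.amt | cities.amt | cities.rank
8 | 2 | 5 | 5 | 2
5 | 40 | 4 | 4 | 5
After SELECT (2 rows):
cities.amt | parts.score | parts.qty
5 | 2 | 8
4 | 40 | 5
After ORDER BY (2 rows):
cities.amt | parts.score | parts.qty
5 | 2 | 8
4 | 40 | 5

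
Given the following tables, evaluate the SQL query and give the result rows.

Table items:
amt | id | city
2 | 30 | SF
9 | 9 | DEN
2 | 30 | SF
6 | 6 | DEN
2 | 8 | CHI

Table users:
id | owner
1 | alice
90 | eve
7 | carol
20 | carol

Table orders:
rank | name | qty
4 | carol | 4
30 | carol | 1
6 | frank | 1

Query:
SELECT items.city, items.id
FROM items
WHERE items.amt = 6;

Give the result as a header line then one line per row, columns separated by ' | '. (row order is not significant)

After WHERE (1 rows):
items.amt | items.id | items.city
6 | 6 | DEN
After SELECT (1 rows):
items.city | items.id
DEN | 6

== RESULT ==
items.city | items.id
DEN | 6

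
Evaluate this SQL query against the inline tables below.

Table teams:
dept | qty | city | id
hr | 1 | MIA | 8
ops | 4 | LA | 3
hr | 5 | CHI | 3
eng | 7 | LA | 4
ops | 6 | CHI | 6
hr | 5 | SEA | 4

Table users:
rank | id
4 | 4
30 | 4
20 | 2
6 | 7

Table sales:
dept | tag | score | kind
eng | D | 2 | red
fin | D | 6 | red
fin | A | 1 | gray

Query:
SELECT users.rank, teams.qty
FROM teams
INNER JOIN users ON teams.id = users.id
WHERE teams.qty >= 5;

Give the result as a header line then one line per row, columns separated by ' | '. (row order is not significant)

== RESULT ==
users.rank | teams.qty
4 | 7
30 | 7
4 | 5
30 | 5

Derivation:
After JOIN users (4 rows):
teams.dept | teams.qty | teams.city | teams.id | users.rank | users.id
eng | 7 | LA | 4 | 4 | 4
eng | 7 | LA | 4 | 30 | 4
hr | 5 | SEA | 4 | 4 | 4
hr | 5 | SEA | 4 | 30 | 4
After WHERE (4 rows):
teams.dept | teams.qty | teams.city | teams.id | users.rank | users.id
eng | 7 | LA | 4 | 4 | 4
eng | 7 | LA | 4 | 30 | 4
hr | 5 | SEA | 4 | 4 | 4
hr | 5 | SEA | 4 | 30 | 4
After SELECT (4 rows):
users.rank | teams.qty
4 | 7
30 | 7
4 | 5
30 | 5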